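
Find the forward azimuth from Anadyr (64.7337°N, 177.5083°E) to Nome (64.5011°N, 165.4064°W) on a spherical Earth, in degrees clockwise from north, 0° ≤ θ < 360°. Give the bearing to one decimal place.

84.1°

Δλ = -165.4064 − 177.5083 = -342.9147°; wrapped into (−180°, 180°]: 17.0853°.
θ = atan2( sin Δλ · cos φ₂ , cos φ₁ · sin φ₂ − sin φ₁ · cos φ₂ · cos Δλ )
  = atan2(0.12648, 0.01312) = 84.077° → normalised to [0°, 360°): 84.077°.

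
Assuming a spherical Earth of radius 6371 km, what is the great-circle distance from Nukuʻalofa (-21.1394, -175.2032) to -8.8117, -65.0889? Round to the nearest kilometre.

Δλ = -65.0889 − -175.2032 = 110.1143°.
Δφ = -8.8117 − -21.1394 = 12.3277°.
a = sin²(Δφ/2) + cos φ₁ · cos φ₂ · sin²(Δλ/2) = 0.630860.
c = 2·atan2(√a, √(1−a)) = 1.83560 rad → d = 6371·c ≈ 11694.61 km.

11695 km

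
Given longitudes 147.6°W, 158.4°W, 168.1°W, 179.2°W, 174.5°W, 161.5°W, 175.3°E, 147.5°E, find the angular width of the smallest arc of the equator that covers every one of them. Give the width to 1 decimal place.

Sort the longitudes: -179.2°, -174.5°, -168.1°, -161.5°, -158.4°, -147.6°, +147.5°, +175.3°.
Eastward gaps between consecutive values (wrapping around): 4.7°, 6.4°, 6.6°, 3.1°, 10.8°, 295.1°, 27.8°, 5.5°.
Largest gap = 295.1° ⇒ minimal covering band is its complement: 360° − 295.1° = 64.9°.
Band runs from +147.5° eastward to -147.6°, crossing the antimeridian.

64.9°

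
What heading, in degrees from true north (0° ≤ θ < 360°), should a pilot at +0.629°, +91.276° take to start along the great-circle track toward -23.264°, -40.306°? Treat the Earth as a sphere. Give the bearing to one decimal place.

240.5°

Δλ = -40.306 − 91.276 = -131.582°.
θ = atan2( sin Δλ · cos φ₂ , cos φ₁ · sin φ₂ − sin φ₁ · cos φ₂ · cos Δλ )
  = atan2(-0.68719, -0.38825) = -119.466° → normalised to [0°, 360°): 240.534°.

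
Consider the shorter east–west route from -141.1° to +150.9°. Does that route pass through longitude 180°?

Naïve |150.9 − -141.1| = 292.0° > 180°, so the shorter arc goes the other way round — across 180°.
Signed shortest Δλ = ((150.9 − -141.1 + 180) mod 360) − 180 = -68.0°.
Going west by 68.0° from -141.1° passes through 180° before reaching +150.9°.

Yes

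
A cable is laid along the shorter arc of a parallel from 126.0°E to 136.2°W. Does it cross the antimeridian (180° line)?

Yes

Naïve |-136.2 − 126.0| = 262.2° > 180°, so the shorter arc goes the other way round — across 180°.
Signed shortest Δλ = ((-136.2 − 126.0 + 180) mod 360) − 180 = 97.8°.
Going east by 97.8° from +126.0° passes through 180° before reaching -136.2°.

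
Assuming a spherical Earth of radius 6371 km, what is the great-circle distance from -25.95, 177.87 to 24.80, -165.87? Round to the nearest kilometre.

Δλ = -165.87 − 177.87 = -343.74°; wrapped into (−180°, 180°]: 16.26°.
Δφ = 24.80 − -25.95 = 50.75°.
a = sin²(Δφ/2) + cos φ₁ · cos φ₂ · sin²(Δλ/2) = 0.199972.
c = 2·atan2(√a, √(1−a)) = 0.92723 rad → d = 6371·c ≈ 5907.35 km.

5907 km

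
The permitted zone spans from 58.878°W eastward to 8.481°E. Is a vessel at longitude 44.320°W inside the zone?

Band width going east from -58.878° to +8.481°: ((8.481 − -58.878) mod 360) = 67.359°.
Offset of -44.320° east of the west edge: ((-44.320 − -58.878) mod 360) = 14.558°.
14.558° ≤ 67.359° ⇒ inside.

Yes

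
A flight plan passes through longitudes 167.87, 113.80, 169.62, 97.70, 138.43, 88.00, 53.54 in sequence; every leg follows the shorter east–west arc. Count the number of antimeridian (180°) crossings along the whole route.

0

Leg 1: +167.87° → +113.80°, shortest Δλ = -54.07° (west) — does not cross 180°.
Leg 2: +113.80° → +169.62°, shortest Δλ = 55.82° (east) — does not cross 180°.
Leg 3: +169.62° → +97.70°, shortest Δλ = -71.92° (west) — does not cross 180°.
Leg 4: +97.70° → +138.43°, shortest Δλ = 40.73° (east) — does not cross 180°.
Leg 5: +138.43° → +88.00°, shortest Δλ = -50.43° (west) — does not cross 180°.
Leg 6: +88.00° → +53.54°, shortest Δλ = -34.46° (west) — does not cross 180°.
Total crossings: 0.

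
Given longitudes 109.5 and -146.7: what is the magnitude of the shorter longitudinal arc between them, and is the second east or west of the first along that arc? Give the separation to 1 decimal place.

103.8° east

Raw difference: -146.7 − 109.5 = -256.2°.
Normalise into (−180°, 180°]: -256.2° + 360° = 103.8°.
Positive ⇒ the second point lies to the east; separation 103.8°.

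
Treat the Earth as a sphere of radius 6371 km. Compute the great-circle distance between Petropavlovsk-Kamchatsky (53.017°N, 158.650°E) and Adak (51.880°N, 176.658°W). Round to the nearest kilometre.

1670 km

Δλ = -176.658 − 158.650 = -335.308°; wrapped into (−180°, 180°]: 24.692°.
Δφ = 51.880 − 53.017 = -1.137°.
a = sin²(Δφ/2) + cos φ₁ · cos φ₂ · sin²(Δλ/2) = 0.017076.
c = 2·atan2(√a, √(1−a)) = 0.26210 rad → d = 6371·c ≈ 1669.83 km.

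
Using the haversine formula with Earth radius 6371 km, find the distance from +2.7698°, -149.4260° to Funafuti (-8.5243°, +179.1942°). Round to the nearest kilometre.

3699 km

Δλ = 179.1942 − -149.4260 = 328.6202°; wrapped into (−180°, 180°]: -31.3798°.
Δφ = -8.5243 − 2.7698 = -11.2941°.
a = sin²(Δφ/2) + cos φ₁ · cos φ₂ · sin²(Δλ/2) = 0.081923.
c = 2·atan2(√a, √(1−a)) = 0.58056 rad → d = 6371·c ≈ 3698.77 km.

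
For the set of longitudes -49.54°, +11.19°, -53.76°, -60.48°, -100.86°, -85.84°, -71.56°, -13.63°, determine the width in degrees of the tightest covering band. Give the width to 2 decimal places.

112.05°

Sort the longitudes: -100.86°, -85.84°, -71.56°, -60.48°, -53.76°, -49.54°, -13.63°, +11.19°.
Eastward gaps between consecutive values (wrapping around): 15.02°, 14.28°, 11.08°, 6.72°, 4.22°, 35.91°, 24.82°, 247.95°.
Largest gap = 247.95° ⇒ minimal covering band is its complement: 360° − 247.95° = 112.05°.
Band runs from -100.86° eastward to +11.19°.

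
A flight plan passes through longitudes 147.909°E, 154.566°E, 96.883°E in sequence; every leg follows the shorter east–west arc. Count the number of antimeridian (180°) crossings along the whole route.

Leg 1: +147.909° → +154.566°, shortest Δλ = 6.657° (east) — does not cross 180°.
Leg 2: +154.566° → +96.883°, shortest Δλ = -57.683° (west) — does not cross 180°.
Total crossings: 0.

0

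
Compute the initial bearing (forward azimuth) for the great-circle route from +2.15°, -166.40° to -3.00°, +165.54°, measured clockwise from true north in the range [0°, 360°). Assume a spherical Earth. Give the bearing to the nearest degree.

Δλ = 165.54 − -166.40 = 331.94°; wrapped into (−180°, 180°]: -28.06°.
θ = atan2( sin Δλ · cos φ₂ , cos φ₁ · sin φ₂ − sin φ₁ · cos φ₂ · cos Δλ )
  = atan2(-0.46975, -0.08536) = -100.299° → normalised to [0°, 360°): 259.701°.

260°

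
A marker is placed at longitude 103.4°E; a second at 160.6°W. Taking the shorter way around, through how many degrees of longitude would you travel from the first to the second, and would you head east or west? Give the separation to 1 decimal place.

Raw difference: -160.6 − 103.4 = -264.0°.
Normalise into (−180°, 180°]: -264.0° + 360° = 96.0°.
Positive ⇒ the second point lies to the east; separation 96.0°.

96.0° east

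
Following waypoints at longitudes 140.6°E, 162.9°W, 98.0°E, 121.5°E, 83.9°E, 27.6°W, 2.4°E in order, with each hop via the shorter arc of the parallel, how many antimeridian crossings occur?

2

Leg 1: +140.6° → -162.9°, shortest Δλ = 56.5° (east) — crosses 180°.
Leg 2: -162.9° → +98.0°, shortest Δλ = -99.1° (west) — crosses 180°.
Leg 3: +98.0° → +121.5°, shortest Δλ = 23.5° (east) — does not cross 180°.
Leg 4: +121.5° → +83.9°, shortest Δλ = -37.6° (west) — does not cross 180°.
Leg 5: +83.9° → -27.6°, shortest Δλ = -111.5° (west) — does not cross 180°.
Leg 6: -27.6° → +2.4°, shortest Δλ = 30.0° (east) — does not cross 180°.
Total crossings: 2.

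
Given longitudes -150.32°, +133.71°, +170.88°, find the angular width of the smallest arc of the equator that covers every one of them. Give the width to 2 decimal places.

Sort the longitudes: -150.32°, +133.71°, +170.88°.
Eastward gaps between consecutive values (wrapping around): 284.03°, 37.17°, 38.80°.
Largest gap = 284.03° ⇒ minimal covering band is its complement: 360° − 284.03° = 75.97°.
Band runs from +133.71° eastward to -150.32°, crossing the antimeridian.

75.97°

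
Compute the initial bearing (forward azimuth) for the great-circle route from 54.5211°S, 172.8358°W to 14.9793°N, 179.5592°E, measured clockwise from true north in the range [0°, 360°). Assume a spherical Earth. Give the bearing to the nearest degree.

Δλ = 179.5592 − -172.8358 = 352.3950°; wrapped into (−180°, 180°]: -7.6050°.
θ = atan2( sin Δλ · cos φ₂ , cos φ₁ · sin φ₂ − sin φ₁ · cos φ₂ · cos Δλ )
  = atan2(-0.12785, 0.92976) = -7.829° → normalised to [0°, 360°): 352.171°.

352°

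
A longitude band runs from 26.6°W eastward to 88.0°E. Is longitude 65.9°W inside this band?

No

Band width going east from -26.6° to +88.0°: ((88.0 − -26.6) mod 360) = 114.6°.
Offset of -65.9° east of the west edge: ((-65.9 − -26.6) mod 360) = 320.7°.
320.7° > 114.6° ⇒ outside.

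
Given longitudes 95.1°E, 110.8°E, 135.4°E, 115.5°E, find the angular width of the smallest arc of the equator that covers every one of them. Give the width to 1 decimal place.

40.3°

Sort the longitudes: +95.1°, +110.8°, +115.5°, +135.4°.
Eastward gaps between consecutive values (wrapping around): 15.7°, 4.7°, 19.9°, 319.7°.
Largest gap = 319.7° ⇒ minimal covering band is its complement: 360° − 319.7° = 40.3°.
Band runs from +95.1° eastward to +135.4°.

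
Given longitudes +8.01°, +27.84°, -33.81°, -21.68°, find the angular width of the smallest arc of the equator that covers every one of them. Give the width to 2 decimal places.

61.65°

Sort the longitudes: -33.81°, -21.68°, +8.01°, +27.84°.
Eastward gaps between consecutive values (wrapping around): 12.13°, 29.69°, 19.83°, 298.35°.
Largest gap = 298.35° ⇒ minimal covering band is its complement: 360° − 298.35° = 61.65°.
Band runs from -33.81° eastward to +27.84°.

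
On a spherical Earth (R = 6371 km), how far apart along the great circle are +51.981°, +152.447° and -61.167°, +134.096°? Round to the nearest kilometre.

12687 km

Δλ = 134.096 − 152.447 = -18.351°.
Δφ = -61.167 − 51.981 = -113.148°.
a = sin²(Δφ/2) + cos φ₁ · cos φ₂ · sin²(Δλ/2) = 0.704107.
c = 2·atan2(√a, √(1−a)) = 1.99129 rad → d = 6371·c ≈ 12686.52 km.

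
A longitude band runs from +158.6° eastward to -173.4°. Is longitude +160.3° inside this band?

Yes

Band width going east from +158.6° to -173.4°: ((-173.4 − 158.6) mod 360) = 28.0°.
Offset of +160.3° east of the west edge: ((160.3 − 158.6) mod 360) = 1.7°.
1.7° ≤ 28.0° ⇒ inside.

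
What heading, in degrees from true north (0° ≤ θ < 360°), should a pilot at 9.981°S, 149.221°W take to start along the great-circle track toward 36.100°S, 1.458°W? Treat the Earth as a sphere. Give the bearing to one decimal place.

Δλ = -1.458 − -149.221 = 147.763°.
θ = atan2( sin Δλ · cos φ₂ , cos φ₁ · sin φ₂ − sin φ₁ · cos φ₂ · cos Δλ )
  = atan2(0.43100, -0.69873) = 148.332° → normalised to [0°, 360°): 148.332°.

148.3°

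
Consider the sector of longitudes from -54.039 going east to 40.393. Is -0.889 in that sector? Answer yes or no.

Band width going east from -54.039° to +40.393°: ((40.393 − -54.039) mod 360) = 94.432°.
Offset of -0.889° east of the west edge: ((-0.889 − -54.039) mod 360) = 53.150°.
53.150° ≤ 94.432° ⇒ inside.

Yes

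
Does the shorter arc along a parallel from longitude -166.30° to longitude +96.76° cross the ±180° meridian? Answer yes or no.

Naïve |96.76 − -166.30| = 263.06° > 180°, so the shorter arc goes the other way round — across 180°.
Signed shortest Δλ = ((96.76 − -166.30 + 180) mod 360) − 180 = -96.94°.
Going west by 96.94° from -166.30° passes through 180° before reaching +96.76°.

Yes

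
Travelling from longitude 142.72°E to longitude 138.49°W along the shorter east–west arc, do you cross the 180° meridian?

Naïve |-138.49 − 142.72| = 281.21° > 180°, so the shorter arc goes the other way round — across 180°.
Signed shortest Δλ = ((-138.49 − 142.72 + 180) mod 360) − 180 = 78.79°.
Going east by 78.79° from +142.72° passes through 180° before reaching -138.49°.

Yes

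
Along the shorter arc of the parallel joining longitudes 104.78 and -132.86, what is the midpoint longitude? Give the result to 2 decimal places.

+165.96°

Signed shortest Δλ from +104.78° to -132.86° is +122.36°.
Midpoint longitude = +104.78° + (+122.36°)/2 = +104.78° + 61.18° = +165.96°.
(The naïve average (+104.78 + -132.86)/2 = -14.04° is on the wrong side of the globe.)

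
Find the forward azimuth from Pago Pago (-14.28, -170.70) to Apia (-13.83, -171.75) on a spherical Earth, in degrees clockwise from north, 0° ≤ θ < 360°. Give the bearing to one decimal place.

293.7°

Δλ = -171.75 − -170.70 = -1.05°.
θ = atan2( sin Δλ · cos φ₂ , cos φ₁ · sin φ₂ − sin φ₁ · cos φ₂ · cos Δλ )
  = atan2(-0.01779, 0.00781) = -66.292° → normalised to [0°, 360°): 293.708°.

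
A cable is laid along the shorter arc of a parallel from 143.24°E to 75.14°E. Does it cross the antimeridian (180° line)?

Signed shortest Δλ = ((75.14 − 143.24 + 180) mod 360) − 180 = -68.1°.
Going west by 68.1° from +143.24° reaches +75.14° without touching 180°.

No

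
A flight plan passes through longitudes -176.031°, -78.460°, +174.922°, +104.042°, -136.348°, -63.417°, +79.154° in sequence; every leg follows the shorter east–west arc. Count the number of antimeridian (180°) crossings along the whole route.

Leg 1: -176.031° → -78.460°, shortest Δλ = 97.571° (east) — does not cross 180°.
Leg 2: -78.460° → +174.922°, shortest Δλ = -106.618° (west) — crosses 180°.
Leg 3: +174.922° → +104.042°, shortest Δλ = -70.88° (west) — does not cross 180°.
Leg 4: +104.042° → -136.348°, shortest Δλ = 119.61° (east) — crosses 180°.
Leg 5: -136.348° → -63.417°, shortest Δλ = 72.931° (east) — does not cross 180°.
Leg 6: -63.417° → +79.154°, shortest Δλ = 142.571° (east) — does not cross 180°.
Total crossings: 2.

2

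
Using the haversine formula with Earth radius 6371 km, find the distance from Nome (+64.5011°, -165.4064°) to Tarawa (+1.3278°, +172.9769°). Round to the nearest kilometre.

Δλ = 172.9769 − -165.4064 = 338.3833°; wrapped into (−180°, 180°]: -21.6167°.
Δφ = 1.3278 − 64.5011 = -63.1733°.
a = sin²(Δφ/2) + cos φ₁ · cos φ₂ · sin²(Δλ/2) = 0.289488.
c = 2·atan2(√a, √(1−a)) = 1.13622 rad → d = 6371·c ≈ 7238.87 km.

7239 km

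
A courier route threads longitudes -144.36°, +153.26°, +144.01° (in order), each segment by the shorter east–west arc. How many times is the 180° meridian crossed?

1

Leg 1: -144.36° → +153.26°, shortest Δλ = -62.38° (west) — crosses 180°.
Leg 2: +153.26° → +144.01°, shortest Δλ = -9.25° (west) — does not cross 180°.
Total crossings: 1.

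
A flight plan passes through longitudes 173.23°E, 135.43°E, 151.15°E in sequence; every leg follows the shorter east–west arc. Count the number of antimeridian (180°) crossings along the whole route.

0

Leg 1: +173.23° → +135.43°, shortest Δλ = -37.8° (west) — does not cross 180°.
Leg 2: +135.43° → +151.15°, shortest Δλ = 15.72° (east) — does not cross 180°.
Total crossings: 0.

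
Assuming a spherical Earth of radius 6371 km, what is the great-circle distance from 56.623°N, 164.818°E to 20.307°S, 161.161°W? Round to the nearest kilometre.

Δλ = -161.161 − 164.818 = -325.979°; wrapped into (−180°, 180°]: 34.021°.
Δφ = -20.307 − 56.623 = -76.930°.
a = sin²(Δφ/2) + cos φ₁ · cos φ₂ · sin²(Δλ/2) = 0.431086.
c = 2·atan2(√a, √(1−a)) = 1.43253 rad → d = 6371·c ≈ 9126.64 km.

9127 km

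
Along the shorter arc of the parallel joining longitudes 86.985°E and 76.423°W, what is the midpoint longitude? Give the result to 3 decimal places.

5.281°E

Signed shortest Δλ from +86.985° to -76.423° is -163.408°.
Midpoint longitude = +86.985° + (-163.408°)/2 = +86.985° − 81.704° = +5.281°.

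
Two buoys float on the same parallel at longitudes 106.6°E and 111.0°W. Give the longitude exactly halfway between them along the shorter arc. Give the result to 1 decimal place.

177.8°E

Signed shortest Δλ from +106.6° to -111.0° is +142.4°.
Midpoint longitude = +106.6° + (+142.4°)/2 = +106.6° + 71.2° = +177.8°.
(The naïve average (+106.6 + -111.0)/2 = -2.2° is on the wrong side of the globe.)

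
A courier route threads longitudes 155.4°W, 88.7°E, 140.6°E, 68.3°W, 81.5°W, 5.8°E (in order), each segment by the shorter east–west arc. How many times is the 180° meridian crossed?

Leg 1: -155.4° → +88.7°, shortest Δλ = -115.9° (west) — crosses 180°.
Leg 2: +88.7° → +140.6°, shortest Δλ = 51.9° (east) — does not cross 180°.
Leg 3: +140.6° → -68.3°, shortest Δλ = 151.1° (east) — crosses 180°.
Leg 4: -68.3° → -81.5°, shortest Δλ = -13.2° (west) — does not cross 180°.
Leg 5: -81.5° → +5.8°, shortest Δλ = 87.3° (east) — does not cross 180°.
Total crossings: 2.

2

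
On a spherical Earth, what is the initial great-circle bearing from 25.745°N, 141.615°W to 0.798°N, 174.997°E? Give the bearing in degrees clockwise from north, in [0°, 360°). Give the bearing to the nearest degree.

246°

Δλ = 174.997 − -141.615 = 316.612°; wrapped into (−180°, 180°]: -43.388°.
θ = atan2( sin Δλ · cos φ₂ , cos φ₁ · sin φ₂ − sin φ₁ · cos φ₂ · cos Δλ )
  = atan2(-0.68687, -0.30309) = -113.810° → normalised to [0°, 360°): 246.190°.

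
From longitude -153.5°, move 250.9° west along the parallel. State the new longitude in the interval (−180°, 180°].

Start at -153.5°; shift −250.9° → -404.4°.
-404.4° lies outside (−180°, 180°]; add 360° → -44.4°.

-44.4°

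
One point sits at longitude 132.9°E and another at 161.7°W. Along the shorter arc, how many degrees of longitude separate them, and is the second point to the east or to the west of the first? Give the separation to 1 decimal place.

65.4° east

Raw difference: -161.7 − 132.9 = -294.6°.
Normalise into (−180°, 180°]: -294.6° + 360° = 65.4°.
Positive ⇒ the second point lies to the east; separation 65.4°.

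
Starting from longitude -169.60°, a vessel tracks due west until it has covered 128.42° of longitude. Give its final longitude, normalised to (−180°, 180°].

+61.98°

Start at -169.60°; shift −128.42° → -298.02°.
-298.02° lies outside (−180°, 180°]; add 360° → +61.98°.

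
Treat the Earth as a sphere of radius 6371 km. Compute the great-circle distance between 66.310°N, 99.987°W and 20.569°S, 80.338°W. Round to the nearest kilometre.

Δλ = -80.338 − -99.987 = 19.649°.
Δφ = -20.569 − 66.310 = -86.879°.
a = sin²(Δφ/2) + cos φ₁ · cos φ₂ · sin²(Δλ/2) = 0.483730.
c = 2·atan2(√a, √(1−a)) = 1.53825 rad → d = 6371·c ≈ 9800.19 km.

9800 km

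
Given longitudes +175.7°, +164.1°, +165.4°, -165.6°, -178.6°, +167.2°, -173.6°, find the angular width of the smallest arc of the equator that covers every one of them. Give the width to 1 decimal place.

30.3°

Sort the longitudes: -178.6°, -173.6°, -165.6°, +164.1°, +165.4°, +167.2°, +175.7°.
Eastward gaps between consecutive values (wrapping around): 5.0°, 8.0°, 329.7°, 1.3°, 1.8°, 8.5°, 5.7°.
Largest gap = 329.7° ⇒ minimal covering band is its complement: 360° − 329.7° = 30.3°.
Band runs from +164.1° eastward to -165.6°, crossing the antimeridian.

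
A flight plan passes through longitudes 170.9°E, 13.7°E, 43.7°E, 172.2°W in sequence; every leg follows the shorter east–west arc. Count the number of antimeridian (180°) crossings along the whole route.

Leg 1: +170.9° → +13.7°, shortest Δλ = -157.2° (west) — does not cross 180°.
Leg 2: +13.7° → +43.7°, shortest Δλ = 30.0° (east) — does not cross 180°.
Leg 3: +43.7° → -172.2°, shortest Δλ = 144.1° (east) — crosses 180°.
Total crossings: 1.

1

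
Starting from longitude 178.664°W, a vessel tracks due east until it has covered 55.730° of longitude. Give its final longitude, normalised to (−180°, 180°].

Start at -178.664°; shift +55.730° → -122.934°.
-122.934° already lies in (−180°, 180°].

122.934°W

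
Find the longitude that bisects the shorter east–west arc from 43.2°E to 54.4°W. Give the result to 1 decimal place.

Signed shortest Δλ from +43.2° to -54.4° is -97.6°.
Midpoint longitude = +43.2° + (-97.6°)/2 = +43.2° − 48.8° = -5.6°.

5.6°W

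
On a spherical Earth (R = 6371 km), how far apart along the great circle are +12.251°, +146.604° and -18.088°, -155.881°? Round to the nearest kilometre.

Δλ = -155.881 − 146.604 = -302.485°; wrapped into (−180°, 180°]: 57.515°.
Δφ = -18.088 − 12.251 = -30.339°.
a = sin²(Δφ/2) + cos φ₁ · cos φ₂ · sin²(Δλ/2) = 0.283486.
c = 2·atan2(√a, √(1−a)) = 1.12295 rad → d = 6371·c ≈ 7154.29 km.

7154 km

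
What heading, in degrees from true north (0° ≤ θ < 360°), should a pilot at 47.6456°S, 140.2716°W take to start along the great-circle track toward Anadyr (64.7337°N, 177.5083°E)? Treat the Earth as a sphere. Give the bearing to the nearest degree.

341°

Δλ = 177.5083 − -140.2716 = 317.7799°; wrapped into (−180°, 180°]: -42.2201°.
θ = atan2( sin Δλ · cos φ₂ , cos φ₁ · sin φ₂ − sin φ₁ · cos φ₂ · cos Δλ )
  = atan2(-0.28682, 0.84285) = -18.793° → normalised to [0°, 360°): 341.207°.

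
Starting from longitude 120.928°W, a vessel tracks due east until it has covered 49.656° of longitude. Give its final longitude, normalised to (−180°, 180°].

71.272°W

Start at -120.928°; shift +49.656° → -71.272°.
-71.272° already lies in (−180°, 180°].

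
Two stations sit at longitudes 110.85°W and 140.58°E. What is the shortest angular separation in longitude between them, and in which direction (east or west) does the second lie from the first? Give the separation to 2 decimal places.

Raw difference: 140.58 − -110.85 = 251.43°.
Normalise into (−180°, 180°]: 251.43° − 360° = -108.57°.
Negative ⇒ the second point lies to the west; separation 108.57°.

108.57° west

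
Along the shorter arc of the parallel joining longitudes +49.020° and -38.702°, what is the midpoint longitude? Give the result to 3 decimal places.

Signed shortest Δλ from +49.020° to -38.702° is -87.722°.
Midpoint longitude = +49.020° + (-87.722°)/2 = +49.020° − 43.861° = +5.159°.

+5.159°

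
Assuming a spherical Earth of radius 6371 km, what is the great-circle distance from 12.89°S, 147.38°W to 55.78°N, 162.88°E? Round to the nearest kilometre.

8920 km

Δλ = 162.88 − -147.38 = 310.26°; wrapped into (−180°, 180°]: -49.74°.
Δφ = 55.78 − -12.89 = 68.67°.
a = sin²(Δφ/2) + cos φ₁ · cos φ₂ · sin²(Δλ/2) = 0.415091.
c = 2·atan2(√a, √(1−a)) = 1.40015 rad → d = 6371·c ≈ 8920.37 km.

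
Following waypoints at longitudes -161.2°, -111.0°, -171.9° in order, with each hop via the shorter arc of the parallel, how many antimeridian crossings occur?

Leg 1: -161.2° → -111.0°, shortest Δλ = 50.2° (east) — does not cross 180°.
Leg 2: -111.0° → -171.9°, shortest Δλ = -60.9° (west) — does not cross 180°.
Total crossings: 0.

0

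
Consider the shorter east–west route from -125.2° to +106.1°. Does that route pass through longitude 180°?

Yes

Naïve |106.1 − -125.2| = 231.3° > 180°, so the shorter arc goes the other way round — across 180°.
Signed shortest Δλ = ((106.1 − -125.2 + 180) mod 360) − 180 = -128.7°.
Going west by 128.7° from -125.2° passes through 180° before reaching +106.1°.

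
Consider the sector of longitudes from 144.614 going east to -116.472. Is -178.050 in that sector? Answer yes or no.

Yes

Band width going east from +144.614° to -116.472°: ((-116.472 − 144.614) mod 360) = 98.914°.
Offset of -178.050° east of the west edge: ((-178.050 − 144.614) mod 360) = 37.336°.
37.336° ≤ 98.914° ⇒ inside.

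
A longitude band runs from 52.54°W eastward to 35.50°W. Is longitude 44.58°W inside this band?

Band width going east from -52.54° to -35.50°: ((-35.50 − -52.54) mod 360) = 17.04°.
Offset of -44.58° east of the west edge: ((-44.58 − -52.54) mod 360) = 7.96°.
7.96° ≤ 17.04° ⇒ inside.

Yes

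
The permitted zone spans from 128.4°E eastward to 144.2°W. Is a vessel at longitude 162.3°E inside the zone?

Yes

Band width going east from +128.4° to -144.2°: ((-144.2 − 128.4) mod 360) = 87.4°.
Offset of +162.3° east of the west edge: ((162.3 − 128.4) mod 360) = 33.9°.
33.9° ≤ 87.4° ⇒ inside.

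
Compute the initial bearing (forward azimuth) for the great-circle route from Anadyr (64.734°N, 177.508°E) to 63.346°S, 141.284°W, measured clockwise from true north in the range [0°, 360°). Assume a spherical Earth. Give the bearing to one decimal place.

156.7°

Δλ = -141.284 − 177.508 = -318.792°; wrapped into (−180°, 180°]: 41.208°.
θ = atan2( sin Δλ · cos φ₂ , cos φ₁ · sin φ₂ − sin φ₁ · cos φ₂ · cos Δλ )
  = atan2(0.29554, -0.68667) = 156.713° → normalised to [0°, 360°): 156.713°.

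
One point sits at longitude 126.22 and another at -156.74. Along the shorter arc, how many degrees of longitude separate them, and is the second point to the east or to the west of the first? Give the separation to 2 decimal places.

Raw difference: -156.74 − 126.22 = -282.96°.
Normalise into (−180°, 180°]: -282.96° + 360° = 77.04°.
Positive ⇒ the second point lies to the east; separation 77.04°.

77.04° east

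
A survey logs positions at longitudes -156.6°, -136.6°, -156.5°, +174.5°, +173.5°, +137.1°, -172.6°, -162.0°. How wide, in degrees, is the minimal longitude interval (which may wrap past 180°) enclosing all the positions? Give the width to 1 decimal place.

Sort the longitudes: -172.6°, -162.0°, -156.6°, -156.5°, -136.6°, +137.1°, +173.5°, +174.5°.
Eastward gaps between consecutive values (wrapping around): 10.6°, 5.4°, 0.1°, 19.9°, 273.7°, 36.4°, 1.0°, 12.9°.
Largest gap = 273.7° ⇒ minimal covering band is its complement: 360° − 273.7° = 86.3°.
Band runs from +137.1° eastward to -136.6°, crossing the antimeridian.

86.3°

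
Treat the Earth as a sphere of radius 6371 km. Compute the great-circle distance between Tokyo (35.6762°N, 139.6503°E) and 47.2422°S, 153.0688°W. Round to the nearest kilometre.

11389 km

Δλ = -153.0688 − 139.6503 = -292.7191°; wrapped into (−180°, 180°]: 67.2809°.
Δφ = -47.2422 − 35.6762 = -82.9184°.
a = sin²(Δφ/2) + cos φ₁ · cos φ₂ · sin²(Δλ/2) = 0.607607.
c = 2·atan2(√a, √(1−a)) = 1.78771 rad → d = 6371·c ≈ 11389.48 km.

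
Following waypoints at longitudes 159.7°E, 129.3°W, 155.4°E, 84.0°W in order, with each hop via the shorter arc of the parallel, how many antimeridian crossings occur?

3

Leg 1: +159.7° → -129.3°, shortest Δλ = 71.0° (east) — crosses 180°.
Leg 2: -129.3° → +155.4°, shortest Δλ = -75.3° (west) — crosses 180°.
Leg 3: +155.4° → -84.0°, shortest Δλ = 120.6° (east) — crosses 180°.
Total crossings: 3.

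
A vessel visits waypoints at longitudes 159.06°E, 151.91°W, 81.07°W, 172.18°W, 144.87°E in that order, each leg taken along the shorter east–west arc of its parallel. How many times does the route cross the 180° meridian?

2

Leg 1: +159.06° → -151.91°, shortest Δλ = 49.03° (east) — crosses 180°.
Leg 2: -151.91° → -81.07°, shortest Δλ = 70.84° (east) — does not cross 180°.
Leg 3: -81.07° → -172.18°, shortest Δλ = -91.11° (west) — does not cross 180°.
Leg 4: -172.18° → +144.87°, shortest Δλ = -42.95° (west) — crosses 180°.
Total crossings: 2.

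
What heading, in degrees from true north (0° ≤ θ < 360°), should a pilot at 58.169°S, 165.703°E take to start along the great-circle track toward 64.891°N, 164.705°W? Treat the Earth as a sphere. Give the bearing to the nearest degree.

15°

Δλ = -164.705 − 165.703 = -330.408°; wrapped into (−180°, 180°]: 29.592°.
θ = atan2( sin Δλ · cos φ₂ , cos φ₁ · sin φ₂ − sin φ₁ · cos φ₂ · cos Δλ )
  = atan2(0.20955, 0.79107) = 14.836° → normalised to [0°, 360°): 14.836°.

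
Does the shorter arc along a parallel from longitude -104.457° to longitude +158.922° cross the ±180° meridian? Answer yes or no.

Yes

Naïve |158.922 − -104.457| = 263.379° > 180°, so the shorter arc goes the other way round — across 180°.
Signed shortest Δλ = ((158.922 − -104.457 + 180) mod 360) − 180 = -96.621°.
Going west by 96.621° from -104.457° passes through 180° before reaching +158.922°.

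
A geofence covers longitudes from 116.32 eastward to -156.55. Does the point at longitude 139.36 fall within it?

Yes

Band width going east from +116.32° to -156.55°: ((-156.55 − 116.32) mod 360) = 87.13°.
Offset of +139.36° east of the west edge: ((139.36 − 116.32) mod 360) = 23.04°.
23.04° ≤ 87.13° ⇒ inside.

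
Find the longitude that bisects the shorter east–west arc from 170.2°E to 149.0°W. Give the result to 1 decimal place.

169.4°W

Signed shortest Δλ from +170.2° to -149.0° is +40.8°.
Midpoint longitude = +170.2° + (+40.8°)/2 = +170.2° + 20.4° = +190.6°.
Normalise into (−180°, 180°]: -169.4°.
(The naïve average (+170.2 + -149.0)/2 = 10.6° is on the wrong side of the globe.)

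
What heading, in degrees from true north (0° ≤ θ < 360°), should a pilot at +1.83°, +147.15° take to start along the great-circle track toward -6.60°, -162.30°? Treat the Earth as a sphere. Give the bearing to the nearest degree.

100°

Δλ = -162.30 − 147.15 = -309.45°; wrapped into (−180°, 180°]: 50.55°.
θ = atan2( sin Δλ · cos φ₂ , cos φ₁ · sin φ₂ − sin φ₁ · cos φ₂ · cos Δλ )
  = atan2(0.76706, -0.13504) = 99.984° → normalised to [0°, 360°): 99.984°.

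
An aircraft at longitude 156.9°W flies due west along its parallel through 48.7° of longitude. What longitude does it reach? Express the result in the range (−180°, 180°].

Start at -156.9°; shift −48.7° → -205.6°.
-205.6° lies outside (−180°, 180°]; add 360° → +154.4°.

154.4°E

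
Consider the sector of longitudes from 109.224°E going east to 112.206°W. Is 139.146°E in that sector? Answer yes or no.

Band width going east from +109.224° to -112.206°: ((-112.206 − 109.224) mod 360) = 138.570°.
Offset of +139.146° east of the west edge: ((139.146 − 109.224) mod 360) = 29.922°.
29.922° ≤ 138.570° ⇒ inside.

Yes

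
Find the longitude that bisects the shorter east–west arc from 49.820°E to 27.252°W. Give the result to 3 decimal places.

11.284°E

Signed shortest Δλ from +49.820° to -27.252° is -77.072°.
Midpoint longitude = +49.820° + (-77.072°)/2 = +49.820° − 38.536° = +11.284°.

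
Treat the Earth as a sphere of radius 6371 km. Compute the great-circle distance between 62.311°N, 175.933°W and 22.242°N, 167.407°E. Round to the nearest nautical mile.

Δλ = 167.407 − -175.933 = 343.340°; wrapped into (−180°, 180°]: -16.660°.
Δφ = 22.242 − 62.311 = -40.069°.
a = sin²(Δφ/2) + cos φ₁ · cos φ₂ · sin²(Δλ/2) = 0.126392.
c = 2·atan2(√a, √(1−a)) = 0.72693 rad → d = 6371·c ≈ 4631.30 km ≈ 2500.70 nmi.

2501 nmi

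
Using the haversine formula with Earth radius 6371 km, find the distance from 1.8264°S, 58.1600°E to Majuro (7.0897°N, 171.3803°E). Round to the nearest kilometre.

12595 km

Δλ = 171.3803 − 58.1600 = 113.2203°.
Δφ = 7.0897 − -1.8264 = 8.9161°.
a = sin²(Δφ/2) + cos φ₁ · cos φ₂ · sin²(Δλ/2) = 0.697494.
c = 2·atan2(√a, √(1−a)) = 1.97685 rad → d = 6371·c ≈ 12594.52 km.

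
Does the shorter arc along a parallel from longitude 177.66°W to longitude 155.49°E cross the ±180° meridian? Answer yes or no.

Naïve |155.49 − -177.66| = 333.15° > 180°, so the shorter arc goes the other way round — across 180°.
Signed shortest Δλ = ((155.49 − -177.66 + 180) mod 360) − 180 = -26.85°.
Going west by 26.85° from -177.66° passes through 180° before reaching +155.49°.

Yes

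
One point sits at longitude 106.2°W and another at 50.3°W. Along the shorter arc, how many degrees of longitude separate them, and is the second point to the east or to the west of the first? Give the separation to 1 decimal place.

Raw difference: -50.3 − -106.2 = 55.9°.
Normalise into (−180°, 180°]: 55.9° stays 55.9°.
Positive ⇒ the second point lies to the east; separation 55.9°.

55.9° east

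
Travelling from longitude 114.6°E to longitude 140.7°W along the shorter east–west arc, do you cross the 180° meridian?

Yes

Naïve |-140.7 − 114.6| = 255.3° > 180°, so the shorter arc goes the other way round — across 180°.
Signed shortest Δλ = ((-140.7 − 114.6 + 180) mod 360) − 180 = 104.7°.
Going east by 104.7° from +114.6° passes through 180° before reaching -140.7°.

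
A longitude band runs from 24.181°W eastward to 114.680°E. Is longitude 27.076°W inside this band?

No

Band width going east from -24.181° to +114.680°: ((114.680 − -24.181) mod 360) = 138.861°.
Offset of -27.076° east of the west edge: ((-27.076 − -24.181) mod 360) = 357.105°.
357.105° > 138.861° ⇒ outside.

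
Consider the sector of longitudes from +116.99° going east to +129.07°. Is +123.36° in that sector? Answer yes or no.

Band width going east from +116.99° to +129.07°: ((129.07 − 116.99) mod 360) = 12.08°.
Offset of +123.36° east of the west edge: ((123.36 − 116.99) mod 360) = 6.37°.
6.37° ≤ 12.08° ⇒ inside.

Yes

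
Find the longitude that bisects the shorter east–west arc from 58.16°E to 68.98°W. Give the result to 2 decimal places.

Signed shortest Δλ from +58.16° to -68.98° is -127.14°.
Midpoint longitude = +58.16° + (-127.14°)/2 = +58.16° − 63.57° = -5.41°.

5.41°W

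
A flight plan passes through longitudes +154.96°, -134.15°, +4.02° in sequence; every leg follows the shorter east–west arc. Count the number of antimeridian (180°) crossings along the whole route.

Leg 1: +154.96° → -134.15°, shortest Δλ = 70.89° (east) — crosses 180°.
Leg 2: -134.15° → +4.02°, shortest Δλ = 138.17° (east) — does not cross 180°.
Total crossings: 1.

1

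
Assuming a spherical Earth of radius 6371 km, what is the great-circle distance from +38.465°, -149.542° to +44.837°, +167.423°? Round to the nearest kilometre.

Δλ = 167.423 − -149.542 = 316.965°; wrapped into (−180°, 180°]: -43.035°.
Δφ = 44.837 − 38.465 = 6.372°.
a = sin²(Δφ/2) + cos φ₁ · cos φ₂ · sin²(Δλ/2) = 0.077785.
c = 2·atan2(√a, √(1−a)) = 0.56529 rad → d = 6371·c ≈ 3601.49 km.

3601 km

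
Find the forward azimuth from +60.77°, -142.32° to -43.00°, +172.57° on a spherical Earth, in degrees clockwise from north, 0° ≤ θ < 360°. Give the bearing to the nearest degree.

Δλ = 172.57 − -142.32 = 314.89°; wrapped into (−180°, 180°]: -45.11°.
θ = atan2( sin Δλ · cos φ₂ , cos φ₁ · sin φ₂ − sin φ₁ · cos φ₂ · cos Δλ )
  = atan2(-0.51814, -0.78346) = -146.522° → normalised to [0°, 360°): 213.478°.

213°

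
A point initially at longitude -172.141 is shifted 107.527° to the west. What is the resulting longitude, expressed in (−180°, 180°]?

Start at -172.141°; shift −107.527° → -279.668°.
-279.668° lies outside (−180°, 180°]; add 360° → +80.332°.

+80.332°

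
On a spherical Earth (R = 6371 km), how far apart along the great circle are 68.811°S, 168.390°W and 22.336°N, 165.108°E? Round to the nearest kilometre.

Δλ = 165.108 − -168.390 = 333.498°; wrapped into (−180°, 180°]: -26.502°.
Δφ = 22.336 − -68.811 = 91.147°.
a = sin²(Δφ/2) + cos φ₁ · cos φ₂ · sin²(Δλ/2) = 0.527575.
c = 2·atan2(√a, √(1−a)) = 1.62597 rad → d = 6371·c ≈ 10359.08 km.

10359 km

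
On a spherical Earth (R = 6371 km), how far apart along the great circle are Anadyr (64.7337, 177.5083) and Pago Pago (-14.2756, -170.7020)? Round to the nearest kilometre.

Δλ = -170.7020 − 177.5083 = -348.2103°; wrapped into (−180°, 180°]: 11.7897°.
Δφ = -14.2756 − 64.7337 = -79.0093°.
a = sin²(Δφ/2) + cos φ₁ · cos φ₂ · sin²(Δλ/2) = 0.409038.
c = 2·atan2(√a, √(1−a)) = 1.38785 rad → d = 6371·c ≈ 8842.02 km.

8842 km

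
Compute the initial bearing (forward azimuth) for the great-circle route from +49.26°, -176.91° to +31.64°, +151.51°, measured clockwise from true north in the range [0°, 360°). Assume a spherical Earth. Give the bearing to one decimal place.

Δλ = 151.51 − -176.91 = 328.42°; wrapped into (−180°, 180°]: -31.58°.
θ = atan2( sin Δλ · cos φ₂ , cos φ₁ · sin φ₂ − sin φ₁ · cos φ₂ · cos Δλ )
  = atan2(-0.44585, -0.20718) = -114.923° → normalised to [0°, 360°): 245.077°.

245.1°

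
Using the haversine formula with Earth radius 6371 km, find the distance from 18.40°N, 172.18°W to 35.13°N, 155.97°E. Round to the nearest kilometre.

Δλ = 155.97 − -172.18 = 328.15°; wrapped into (−180°, 180°]: -31.85°.
Δφ = 35.13 − 18.40 = 16.73°.
a = sin²(Δφ/2) + cos φ₁ · cos φ₂ · sin²(Δλ/2) = 0.079587.
c = 2·atan2(√a, √(1−a)) = 0.57199 rad → d = 6371·c ≈ 3644.14 km.

3644 km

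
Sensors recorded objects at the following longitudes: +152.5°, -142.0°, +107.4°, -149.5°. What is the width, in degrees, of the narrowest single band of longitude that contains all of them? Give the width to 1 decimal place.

Sort the longitudes: -149.5°, -142.0°, +107.4°, +152.5°.
Eastward gaps between consecutive values (wrapping around): 7.5°, 249.4°, 45.1°, 58.0°.
Largest gap = 249.4° ⇒ minimal covering band is its complement: 360° − 249.4° = 110.6°.
Band runs from +107.4° eastward to -142.0°, crossing the antimeridian.

110.6°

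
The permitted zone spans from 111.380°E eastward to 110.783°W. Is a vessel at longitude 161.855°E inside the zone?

Band width going east from +111.380° to -110.783°: ((-110.783 − 111.380) mod 360) = 137.837°.
Offset of +161.855° east of the west edge: ((161.855 − 111.380) mod 360) = 50.475°.
50.475° ≤ 137.837° ⇒ inside.

Yes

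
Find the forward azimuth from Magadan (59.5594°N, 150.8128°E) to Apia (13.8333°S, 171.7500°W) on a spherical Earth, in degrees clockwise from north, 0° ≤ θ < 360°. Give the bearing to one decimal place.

Δλ = -171.7500 − 150.8128 = -322.5628°; wrapped into (−180°, 180°]: 37.4372°.
θ = atan2( sin Δλ · cos φ₂ , cos φ₁ · sin φ₂ − sin φ₁ · cos φ₂ · cos Δλ )
  = atan2(0.59026, -0.78585) = 143.089° → normalised to [0°, 360°): 143.089°.

143.1°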